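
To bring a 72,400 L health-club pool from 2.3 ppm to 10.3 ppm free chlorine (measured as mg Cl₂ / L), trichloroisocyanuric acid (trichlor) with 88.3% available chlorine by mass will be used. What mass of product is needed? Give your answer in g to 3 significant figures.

656 g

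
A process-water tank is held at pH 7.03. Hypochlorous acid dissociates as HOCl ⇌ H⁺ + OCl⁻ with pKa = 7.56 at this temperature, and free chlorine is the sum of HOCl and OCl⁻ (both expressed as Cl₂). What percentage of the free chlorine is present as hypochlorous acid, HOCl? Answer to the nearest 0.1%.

[OCl⁻]/[HOCl] = 10^(pH − pKa) = 10^(7.03 − 7.56) = 10^-0.53 = 0.2951.
Fraction as HOCl = 1 / (1 + 0.2951) = 0.7721.

77.2%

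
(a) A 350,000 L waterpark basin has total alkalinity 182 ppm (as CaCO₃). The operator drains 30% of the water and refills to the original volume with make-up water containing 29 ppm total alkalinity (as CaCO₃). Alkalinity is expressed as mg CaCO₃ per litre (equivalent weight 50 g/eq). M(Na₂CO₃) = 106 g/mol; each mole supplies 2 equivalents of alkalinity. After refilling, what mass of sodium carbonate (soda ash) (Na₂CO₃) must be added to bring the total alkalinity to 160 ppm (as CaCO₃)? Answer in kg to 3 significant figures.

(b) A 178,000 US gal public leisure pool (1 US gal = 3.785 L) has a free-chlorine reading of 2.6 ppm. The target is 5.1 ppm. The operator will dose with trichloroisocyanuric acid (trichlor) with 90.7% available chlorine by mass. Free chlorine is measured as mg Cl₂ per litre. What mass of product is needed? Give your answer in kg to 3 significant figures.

(a) 8.87 kg; (b) 1.86 kg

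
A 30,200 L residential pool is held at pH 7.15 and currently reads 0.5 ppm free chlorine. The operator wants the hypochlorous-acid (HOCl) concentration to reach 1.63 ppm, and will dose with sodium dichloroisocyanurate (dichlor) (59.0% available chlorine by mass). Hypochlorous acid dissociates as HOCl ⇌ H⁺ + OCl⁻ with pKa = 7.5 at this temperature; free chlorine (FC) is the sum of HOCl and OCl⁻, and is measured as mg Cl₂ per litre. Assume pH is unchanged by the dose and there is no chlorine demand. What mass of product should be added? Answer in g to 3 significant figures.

95.1 g

[OCl⁻]/[HOCl] = 10^(pH − pKa) = 10^(7.15 − 7.5) = 0.4467; fraction as HOCl = 1/(1 + 0.4467) = 0.6912.
Free chlorine required for 1.63 ppm HOCl: 1.63 / 0.6912 = 2.358 ppm.
FC to add: 2.358 − 0.5 = 1.858 mg/L as Cl₂.
Cl₂ equivalent: 1.858 mg/L × 30,200 L = 56.11 g.
Product at 59.0% available Cl: 56.11 / 0.59 = 95.11 g.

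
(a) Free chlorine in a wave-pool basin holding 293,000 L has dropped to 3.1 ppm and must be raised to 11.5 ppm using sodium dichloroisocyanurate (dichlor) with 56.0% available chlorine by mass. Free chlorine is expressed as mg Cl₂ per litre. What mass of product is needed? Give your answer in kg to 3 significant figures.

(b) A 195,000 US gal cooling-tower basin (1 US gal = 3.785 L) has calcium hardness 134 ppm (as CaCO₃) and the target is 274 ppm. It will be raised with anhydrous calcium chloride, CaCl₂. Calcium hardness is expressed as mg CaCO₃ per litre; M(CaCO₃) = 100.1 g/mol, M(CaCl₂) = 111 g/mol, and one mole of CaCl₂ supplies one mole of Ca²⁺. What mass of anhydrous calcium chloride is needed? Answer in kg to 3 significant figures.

(a) 4.39 kg; (b) 115 kg

(a) Chlorine deficit: 11.5 − 3.1 = 8.4 ppm = 8.4 mg/L as Cl₂.
(a) Cl₂ equivalent needed: 8.4 mg/L × 293,000 L = 2,461,000 mg = 2461 g.
(a) Product at 56.0% available chlorine: 2461 / 0.56 = 4395 g.

(b) Volume: 195,000 US gal × 3.785 L/gal = 738,075 L.
(b) Hardness to add: (274 − 134) = 140 mg/L as CaCO₃ × 738,075 L = 103,300 g as CaCO₃.
(b) Moles of Ca²⁺ (1 mol Ca²⁺ ≡ 1 mol CaCO₃): 103,300 / 100.1 g/mol = 1032 mol.
(b) Mass of CaCl₂: 1032 × 111 = 114,600 g.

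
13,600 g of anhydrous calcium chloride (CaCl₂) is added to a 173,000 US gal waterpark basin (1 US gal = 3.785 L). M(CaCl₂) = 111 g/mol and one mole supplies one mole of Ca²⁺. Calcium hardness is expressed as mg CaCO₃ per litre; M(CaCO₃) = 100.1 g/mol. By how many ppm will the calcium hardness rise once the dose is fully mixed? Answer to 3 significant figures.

Volume: 173,000 US gal × 3.785 L/gal = 654,805 L.
Moles of Ca²⁺: 13,600 g ÷ 111 g/mol = 122.5 mol.
As CaCO₃: 122.5 mol × 100.1 g/mol = 12,260 g.
Rise: 12,260 g / 654,805 L × 1000 = 18.73 mg/L.

18.7 ppm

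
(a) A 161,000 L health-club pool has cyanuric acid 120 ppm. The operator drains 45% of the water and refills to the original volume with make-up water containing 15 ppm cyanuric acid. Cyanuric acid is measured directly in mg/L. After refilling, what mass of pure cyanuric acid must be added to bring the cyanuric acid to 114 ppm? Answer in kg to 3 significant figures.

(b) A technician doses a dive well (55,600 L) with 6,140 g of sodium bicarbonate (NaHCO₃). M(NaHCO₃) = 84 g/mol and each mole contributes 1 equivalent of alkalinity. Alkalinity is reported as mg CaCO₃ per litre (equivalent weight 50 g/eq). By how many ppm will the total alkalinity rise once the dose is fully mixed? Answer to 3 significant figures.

(a) After draining 45% and refilling: 120 × 0.55 + 15 × 0.45 = 72.75 ppm.
(a) Deficit to target: 114 − 72.75 = 41.25 mg/L.
(a) Mass: 41.25 mg/L × 161,000 L = 6641 g cyanuric acid.

(b) Moles of NaHCO₃: 6,140 g ÷ 84 g/mol = 73.1 mol → 73.1 eq of alkalinity.
(b) As CaCO₃: 73.1 eq × 50 g/eq = 3655 g.
(b) Rise: 3655 g / 55,600 L × 1000 = 65.73 mg/L.

(a) 6.64 kg; (b) 65.7 ppm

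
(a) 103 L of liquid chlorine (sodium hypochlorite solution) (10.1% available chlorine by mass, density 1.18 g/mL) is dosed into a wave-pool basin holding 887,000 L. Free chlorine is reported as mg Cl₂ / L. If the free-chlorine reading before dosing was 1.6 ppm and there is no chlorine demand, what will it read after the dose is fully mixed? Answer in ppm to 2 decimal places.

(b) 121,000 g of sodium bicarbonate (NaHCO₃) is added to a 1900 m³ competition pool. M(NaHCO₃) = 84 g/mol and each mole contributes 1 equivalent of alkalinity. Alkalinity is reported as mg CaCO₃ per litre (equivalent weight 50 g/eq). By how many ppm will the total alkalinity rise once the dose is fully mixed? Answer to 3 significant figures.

(a) 15.44 ppm; (b) 37.9 ppm

(a) Mass of solution: 103 L × 1000 mL/L × 1.18 g/mL = 121,500 g.
(a) Available chlorine delivered: 121,500 g × 0.101 = 12,280 g as Cl₂.
(a) Concentration rise: 12,280 g / 887,000 L = 13.84 mg/L = 13.84 ppm.
(a) Final FC: 1.6 + 13.84 = 15.44 ppm.

(b) Volume: 1900 m³ = 1,900,000 L.
(b) Moles of NaHCO₃: 121,000 g ÷ 84 g/mol = 1440 mol → 1440 eq of alkalinity.
(b) As CaCO₃: 1440 eq × 50 g/eq = 72,020 g.
(b) Rise: 72,020 g / 1,900,000 L × 1000 = 37.91 mg/L.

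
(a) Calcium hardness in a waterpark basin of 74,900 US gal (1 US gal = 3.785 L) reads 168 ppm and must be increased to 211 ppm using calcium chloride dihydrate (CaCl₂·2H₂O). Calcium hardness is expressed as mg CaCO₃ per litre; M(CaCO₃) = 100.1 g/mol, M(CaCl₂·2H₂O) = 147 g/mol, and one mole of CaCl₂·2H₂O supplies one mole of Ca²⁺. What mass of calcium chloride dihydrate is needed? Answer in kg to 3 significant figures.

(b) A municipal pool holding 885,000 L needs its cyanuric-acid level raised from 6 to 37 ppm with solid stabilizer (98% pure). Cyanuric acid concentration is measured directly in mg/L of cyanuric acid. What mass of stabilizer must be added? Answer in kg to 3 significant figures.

(a) 17.9 kg; (b) 28.0 kg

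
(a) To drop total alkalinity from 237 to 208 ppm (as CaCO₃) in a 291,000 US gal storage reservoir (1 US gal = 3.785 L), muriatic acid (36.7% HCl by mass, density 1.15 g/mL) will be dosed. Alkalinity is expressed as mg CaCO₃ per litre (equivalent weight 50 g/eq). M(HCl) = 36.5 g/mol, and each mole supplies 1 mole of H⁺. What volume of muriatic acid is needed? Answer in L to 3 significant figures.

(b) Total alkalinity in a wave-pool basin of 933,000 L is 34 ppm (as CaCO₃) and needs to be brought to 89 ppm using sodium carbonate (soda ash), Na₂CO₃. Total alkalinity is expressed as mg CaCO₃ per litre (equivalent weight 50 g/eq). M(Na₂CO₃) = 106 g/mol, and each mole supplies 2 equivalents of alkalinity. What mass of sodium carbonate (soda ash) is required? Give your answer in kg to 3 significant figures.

(a) 55.2 L; (b) 54.4 kg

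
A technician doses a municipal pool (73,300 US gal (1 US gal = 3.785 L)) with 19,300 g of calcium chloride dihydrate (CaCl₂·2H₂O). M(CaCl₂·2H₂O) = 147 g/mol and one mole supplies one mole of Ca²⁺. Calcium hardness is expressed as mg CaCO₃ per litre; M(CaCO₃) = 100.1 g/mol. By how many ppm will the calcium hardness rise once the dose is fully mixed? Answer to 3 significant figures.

Volume: 73,300 US gal × 3.785 L/gal = 277,440 L.
Moles of Ca²⁺: 19,300 g ÷ 147 g/mol = 131.3 mol.
As CaCO₃: 131.3 mol × 100.1 g/mol = 13,140 g.
Rise: 13,140 g / 277,440 L × 1000 = 47.37 mg/L.

47.4 ppm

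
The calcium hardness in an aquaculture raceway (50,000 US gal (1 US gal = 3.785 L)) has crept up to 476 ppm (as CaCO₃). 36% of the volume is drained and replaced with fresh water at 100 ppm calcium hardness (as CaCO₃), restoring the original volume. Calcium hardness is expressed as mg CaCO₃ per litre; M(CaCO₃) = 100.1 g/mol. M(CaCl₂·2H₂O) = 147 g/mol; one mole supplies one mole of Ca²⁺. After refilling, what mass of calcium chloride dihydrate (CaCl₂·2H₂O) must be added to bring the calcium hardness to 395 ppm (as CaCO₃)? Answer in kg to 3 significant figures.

Volume: 50,000 US gal × 3.785 L/gal = 189,250 L.
After draining 36% and refilling: 476 × 0.64 + 100 × 0.36 = 340.64 ppm.
Deficit to target: 395 − 340.64 = 54.36 mg/L.
As CaCO₃: 54.36 mg/L × 189,250 L = 10,290 g; ÷ 100.1 = 102.8 mol Ca²⁺.
Mass: 102.8 × 147 = 15,110 g.

15.1 kg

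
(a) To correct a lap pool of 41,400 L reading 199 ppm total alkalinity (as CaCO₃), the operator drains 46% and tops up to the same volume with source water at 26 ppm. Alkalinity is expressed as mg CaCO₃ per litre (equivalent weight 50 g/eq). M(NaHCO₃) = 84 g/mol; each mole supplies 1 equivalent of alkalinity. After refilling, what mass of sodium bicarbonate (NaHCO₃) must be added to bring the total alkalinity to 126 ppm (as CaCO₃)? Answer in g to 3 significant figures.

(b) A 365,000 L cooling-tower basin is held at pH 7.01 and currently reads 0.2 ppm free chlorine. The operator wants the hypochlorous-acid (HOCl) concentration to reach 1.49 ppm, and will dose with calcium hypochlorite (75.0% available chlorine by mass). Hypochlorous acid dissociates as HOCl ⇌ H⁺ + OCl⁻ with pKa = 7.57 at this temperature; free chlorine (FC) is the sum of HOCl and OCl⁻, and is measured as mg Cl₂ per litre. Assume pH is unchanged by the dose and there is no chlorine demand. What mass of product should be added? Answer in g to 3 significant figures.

(a) 458 g; (b) 828 g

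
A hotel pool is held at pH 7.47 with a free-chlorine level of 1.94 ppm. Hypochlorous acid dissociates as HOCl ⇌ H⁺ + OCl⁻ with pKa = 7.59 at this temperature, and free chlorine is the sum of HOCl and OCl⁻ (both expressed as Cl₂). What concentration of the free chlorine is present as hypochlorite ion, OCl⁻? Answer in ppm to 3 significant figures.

0.837 ppm

[OCl⁻]/[HOCl] = 10^(pH − pKa) = 10^(7.47 − 7.59) = 10^-0.12 = 0.7586.
Fraction as HOCl = 1 / (1 + 0.7586) = 0.5686.
OCl⁻ = (1 − 0.5686) × 1.94 ppm = 0.8368 ppm.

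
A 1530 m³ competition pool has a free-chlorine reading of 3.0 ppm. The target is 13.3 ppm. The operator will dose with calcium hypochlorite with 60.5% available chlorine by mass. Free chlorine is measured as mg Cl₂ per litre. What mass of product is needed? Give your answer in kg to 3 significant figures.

26.0 kg

Volume: 1530 m³ = 1,530,000 L.
Chlorine deficit: 13.3 − 3.0 = 10.3 ppm = 10.3 mg/L as Cl₂.
Cl₂ equivalent needed: 10.3 mg/L × 1,530,000 L = 15,760,000 mg = 15,760 g.
Product at 60.5% available chlorine: 15,760 / 0.605 = 26,050 g.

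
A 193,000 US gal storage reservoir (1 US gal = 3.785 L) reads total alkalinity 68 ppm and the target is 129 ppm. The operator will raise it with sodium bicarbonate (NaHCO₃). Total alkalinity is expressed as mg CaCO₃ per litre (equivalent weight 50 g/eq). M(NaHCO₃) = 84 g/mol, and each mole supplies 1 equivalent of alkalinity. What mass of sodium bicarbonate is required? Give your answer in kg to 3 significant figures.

Volume: 193,000 US gal × 3.785 L/gal = 730,505 L.
Alkalinity to add: (129 − 68) = 61 mg/L as CaCO₃ × 730,505 L = 44,560 g as CaCO₃.
Equivalents: 44,560 g ÷ 50 g/eq = 891.2 eq.
NaHCO₃ supplies 1 eq per mole → 891.2 mol.
Mass: 891.2 mol × 84 g/mol = 74,860 g.

74.9 kg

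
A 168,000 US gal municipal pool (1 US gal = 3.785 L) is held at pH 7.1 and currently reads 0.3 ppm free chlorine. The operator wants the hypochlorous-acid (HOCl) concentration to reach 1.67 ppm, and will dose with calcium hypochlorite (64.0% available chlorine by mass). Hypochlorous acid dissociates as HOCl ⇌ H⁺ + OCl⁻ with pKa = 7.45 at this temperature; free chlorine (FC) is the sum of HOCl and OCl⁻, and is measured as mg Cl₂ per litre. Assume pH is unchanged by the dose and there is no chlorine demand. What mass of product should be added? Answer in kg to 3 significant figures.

Volume: 168,000 US gal × 3.785 L/gal = 635,880 L.
[OCl⁻]/[HOCl] = 10^(pH − pKa) = 10^(7.1 − 7.45) = 0.4467; fraction as HOCl = 1/(1 + 0.4467) = 0.6912.
Free chlorine required for 1.67 ppm HOCl: 1.67 / 0.6912 = 2.416 ppm.
FC to add: 2.416 − 0.3 = 2.116 mg/L as Cl₂.
Cl₂ equivalent: 2.116 mg/L × 635,880 L = 1345 g.
Product at 64.0% available Cl: 1345 / 0.64 = 2102 g.

2.10 kg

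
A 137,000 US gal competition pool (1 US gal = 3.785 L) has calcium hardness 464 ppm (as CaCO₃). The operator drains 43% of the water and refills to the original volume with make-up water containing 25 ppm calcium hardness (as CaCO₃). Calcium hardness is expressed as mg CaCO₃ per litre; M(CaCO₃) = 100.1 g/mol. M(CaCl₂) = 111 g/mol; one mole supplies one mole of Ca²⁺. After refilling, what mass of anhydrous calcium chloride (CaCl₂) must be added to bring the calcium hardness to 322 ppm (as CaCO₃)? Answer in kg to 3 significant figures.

26.9 kg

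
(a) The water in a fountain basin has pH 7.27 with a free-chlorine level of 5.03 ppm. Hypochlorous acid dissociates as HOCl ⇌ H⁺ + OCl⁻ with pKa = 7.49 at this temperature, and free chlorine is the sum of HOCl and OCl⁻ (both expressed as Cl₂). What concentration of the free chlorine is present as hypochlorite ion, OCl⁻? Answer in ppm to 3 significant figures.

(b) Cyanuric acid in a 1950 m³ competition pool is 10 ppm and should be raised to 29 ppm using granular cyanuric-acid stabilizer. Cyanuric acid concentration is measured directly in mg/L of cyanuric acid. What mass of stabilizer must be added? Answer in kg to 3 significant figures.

(a) 1.89 ppm; (b) 37.0 kg

(a) [OCl⁻]/[HOCl] = 10^(pH − pKa) = 10^(7.27 − 7.49) = 10^-0.22 = 0.6026.
(a) Fraction as HOCl = 1 / (1 + 0.6026) = 0.624.
(a) OCl⁻ = (1 − 0.624) × 5.03 ppm = 1.891 ppm.

(b) Volume: 1950 m³ = 1,950,000 L.
(b) CYA to add: (29 − 10) = 19 mg/L × 1,950,000 L = 37,050 g cyanuric acid.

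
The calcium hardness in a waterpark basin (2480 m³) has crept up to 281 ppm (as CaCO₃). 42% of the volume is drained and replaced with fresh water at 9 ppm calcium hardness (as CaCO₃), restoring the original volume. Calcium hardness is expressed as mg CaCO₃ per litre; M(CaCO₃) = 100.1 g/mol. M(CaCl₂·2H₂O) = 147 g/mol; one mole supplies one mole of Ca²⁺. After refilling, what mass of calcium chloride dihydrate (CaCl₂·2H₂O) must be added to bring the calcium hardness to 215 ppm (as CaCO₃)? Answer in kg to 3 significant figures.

176 kg

Volume: 2480 m³ = 2,480,000 L.
After draining 42% and refilling: 281 × 0.58 + 9 × 0.42 = 166.76 ppm.
Deficit to target: 215 − 166.76 = 48.24 mg/L.
As CaCO₃: 48.24 mg/L × 2,480,000 L = 119,600 g; ÷ 100.1 = 1195 mol Ca²⁺.
Mass: 1195 × 147 = 175,700 g.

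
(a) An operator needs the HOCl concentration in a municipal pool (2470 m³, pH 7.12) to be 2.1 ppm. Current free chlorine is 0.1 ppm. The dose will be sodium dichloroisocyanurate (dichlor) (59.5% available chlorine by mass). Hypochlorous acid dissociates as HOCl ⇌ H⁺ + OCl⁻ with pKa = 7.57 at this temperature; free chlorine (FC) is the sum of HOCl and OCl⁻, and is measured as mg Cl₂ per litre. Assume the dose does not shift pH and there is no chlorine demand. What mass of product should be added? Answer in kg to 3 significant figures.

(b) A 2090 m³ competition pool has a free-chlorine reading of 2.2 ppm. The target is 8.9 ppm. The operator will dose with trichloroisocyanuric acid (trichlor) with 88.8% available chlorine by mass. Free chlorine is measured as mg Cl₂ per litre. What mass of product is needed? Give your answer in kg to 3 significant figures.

(a) 11.4 kg; (b) 15.8 kg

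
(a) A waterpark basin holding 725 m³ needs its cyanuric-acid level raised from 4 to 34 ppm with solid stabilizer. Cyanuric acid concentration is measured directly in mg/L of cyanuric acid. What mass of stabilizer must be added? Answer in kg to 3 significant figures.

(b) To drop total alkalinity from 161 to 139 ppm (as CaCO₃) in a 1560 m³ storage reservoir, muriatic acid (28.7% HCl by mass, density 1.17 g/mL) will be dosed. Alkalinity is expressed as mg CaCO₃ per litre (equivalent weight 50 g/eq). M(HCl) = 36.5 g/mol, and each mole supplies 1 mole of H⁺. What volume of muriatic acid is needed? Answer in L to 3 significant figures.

(a) Volume: 725 m³ = 725,000 L.
(a) CYA to add: (34 − 4) = 30 mg/L × 725,000 L = 21,750 g cyanuric acid.

(b) Volume: 1560 m³ = 1,560,000 L.
(b) Alkalinity to neutralize: (161 − 139) = 22 mg/L as CaCO₃ × 1,560,000 L = 34,320 g as CaCO₃.
(b) Equivalents of H⁺ required: 34,320 ÷ 50 g/eq = 686.4 eq = 686.4 mol HCl.
(b) Mass of HCl: 686.4 × 36.5 = 25,050 g.
(b) Mass of 28.7% solution: 25,050 / 0.287 = 87,290 g.
(b) Volume: 87,290 g ÷ 1.17 g/mL = 74,610 mL.

(a) 21.8 kg; (b) 74.6 L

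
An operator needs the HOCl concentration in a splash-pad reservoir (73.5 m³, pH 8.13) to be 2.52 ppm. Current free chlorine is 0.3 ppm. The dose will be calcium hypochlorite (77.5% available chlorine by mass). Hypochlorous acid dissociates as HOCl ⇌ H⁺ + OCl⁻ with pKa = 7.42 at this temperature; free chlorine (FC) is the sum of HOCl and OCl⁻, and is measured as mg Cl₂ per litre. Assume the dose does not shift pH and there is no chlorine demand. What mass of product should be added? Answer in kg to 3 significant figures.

1.44 kg

Volume: 73.5 m³ = 73,500 L.
[OCl⁻]/[HOCl] = 10^(pH − pKa) = 10^(8.13 − 7.42) = 5.129; fraction as HOCl = 1/(1 + 5.129) = 0.1632.
Free chlorine required for 2.52 ppm HOCl: 2.52 / 0.1632 = 15.44 ppm.
FC to add: 15.44 − 0.3 = 15.14 mg/L as Cl₂.
Cl₂ equivalent: 15.14 mg/L × 73,500 L = 1113 g.
Product at 77.5% available Cl: 1113 / 0.775 = 1436 g.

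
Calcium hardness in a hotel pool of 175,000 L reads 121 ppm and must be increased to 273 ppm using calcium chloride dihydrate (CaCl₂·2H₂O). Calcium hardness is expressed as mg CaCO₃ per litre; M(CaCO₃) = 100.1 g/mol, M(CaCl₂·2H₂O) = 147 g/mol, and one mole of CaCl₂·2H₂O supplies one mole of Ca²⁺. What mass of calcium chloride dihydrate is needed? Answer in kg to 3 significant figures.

39.1 kg

Hardness to add: (273 − 121) = 152 mg/L as CaCO₃ × 175,000 L = 26,600 g as CaCO₃.
Moles of Ca²⁺ (1 mol Ca²⁺ ≡ 1 mol CaCO₃): 26,600 / 100.1 g/mol = 265.7 mol.
Mass of CaCl₂·2H₂O: 265.7 × 147 = 39,060 g.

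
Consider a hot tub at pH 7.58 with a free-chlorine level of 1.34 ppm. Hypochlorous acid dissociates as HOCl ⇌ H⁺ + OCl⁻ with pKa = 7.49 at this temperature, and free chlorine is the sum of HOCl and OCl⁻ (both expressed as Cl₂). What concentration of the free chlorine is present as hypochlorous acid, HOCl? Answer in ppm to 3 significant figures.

[OCl⁻]/[HOCl] = 10^(pH − pKa) = 10^(7.58 − 7.49) = 10^0.09 = 1.23.
Fraction as HOCl = 1 / (1 + 1.23) = 0.4484.
HOCl = 0.4484 × 1.34 ppm = 0.6008 ppm.

0.601 ppm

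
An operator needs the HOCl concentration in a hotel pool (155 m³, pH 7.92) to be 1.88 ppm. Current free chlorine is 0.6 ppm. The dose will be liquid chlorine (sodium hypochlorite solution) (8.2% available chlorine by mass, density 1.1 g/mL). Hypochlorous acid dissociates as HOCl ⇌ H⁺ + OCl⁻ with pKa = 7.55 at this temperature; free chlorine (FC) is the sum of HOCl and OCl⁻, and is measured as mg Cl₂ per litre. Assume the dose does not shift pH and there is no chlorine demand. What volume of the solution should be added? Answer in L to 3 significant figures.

Volume: 155 m³ = 155,000 L.
[OCl⁻]/[HOCl] = 10^(pH − pKa) = 10^(7.92 − 7.55) = 2.344; fraction as HOCl = 1/(1 + 2.344) = 0.299.
Free chlorine required for 1.88 ppm HOCl: 1.88 / 0.299 = 6.287 ppm.
FC to add: 6.287 − 0.6 = 5.687 mg/L as Cl₂.
Cl₂ equivalent: 5.687 mg/L × 155,000 L = 881.5 g.
Product at 8.2% available Cl: 881.5 / 0.082 = 10,750 g.
Volume: 10,750 g ÷ 1.1 g/mL = 9773 mL.

9.77 L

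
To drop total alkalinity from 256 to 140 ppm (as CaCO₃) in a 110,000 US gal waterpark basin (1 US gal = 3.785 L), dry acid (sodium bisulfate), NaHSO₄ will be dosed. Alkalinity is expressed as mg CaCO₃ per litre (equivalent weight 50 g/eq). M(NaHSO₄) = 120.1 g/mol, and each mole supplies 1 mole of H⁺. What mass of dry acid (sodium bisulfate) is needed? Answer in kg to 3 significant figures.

116 kg

Volume: 110,000 US gal × 3.785 L/gal = 416,350 L.
Alkalinity to neutralize: (256 − 140) = 116 mg/L as CaCO₃ × 416,350 L = 48,300 g as CaCO₃.
Equivalents of H⁺ required: 48,300 ÷ 50 g/eq = 965.9 eq = 965.9 mol NaHSO₄.
Mass of NaHSO₄: 965.9 × 120.1 = 116,000 g.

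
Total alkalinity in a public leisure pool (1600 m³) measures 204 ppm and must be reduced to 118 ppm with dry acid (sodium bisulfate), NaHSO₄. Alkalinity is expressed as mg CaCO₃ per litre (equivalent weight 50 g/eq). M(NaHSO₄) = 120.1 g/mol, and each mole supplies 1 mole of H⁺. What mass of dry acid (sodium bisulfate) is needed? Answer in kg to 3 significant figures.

Volume: 1600 m³ = 1,600,000 L.
Alkalinity to neutralize: (204 − 118) = 86 mg/L as CaCO₃ × 1,600,000 L = 137,600 g as CaCO₃.
Equivalents of H⁺ required: 137,600 ÷ 50 g/eq = 2752 eq = 2752 mol NaHSO₄.
Mass of NaHSO₄: 2752 × 120.1 = 330,500 g.

331 kg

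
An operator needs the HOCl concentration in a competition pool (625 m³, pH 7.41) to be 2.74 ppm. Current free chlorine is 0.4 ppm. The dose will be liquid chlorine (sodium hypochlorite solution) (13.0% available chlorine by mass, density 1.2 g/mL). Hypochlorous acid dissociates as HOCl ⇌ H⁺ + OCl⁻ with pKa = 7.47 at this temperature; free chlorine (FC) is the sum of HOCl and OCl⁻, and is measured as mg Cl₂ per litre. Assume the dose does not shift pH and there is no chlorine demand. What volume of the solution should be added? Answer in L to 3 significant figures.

18.9 L

Volume: 625 m³ = 625,000 L.
[OCl⁻]/[HOCl] = 10^(pH − pKa) = 10^(7.41 − 7.47) = 0.871; fraction as HOCl = 1/(1 + 0.871) = 0.5345.
Free chlorine required for 2.74 ppm HOCl: 2.74 / 0.5345 = 5.126 ppm.
FC to add: 5.126 − 0.4 = 4.726 mg/L as Cl₂.
Cl₂ equivalent: 4.726 mg/L × 625,000 L = 2954 g.
Product at 13.0% available Cl: 2954 / 0.13 = 22,720 g.
Volume: 22,720 g ÷ 1.2 g/mL = 18,940 mL.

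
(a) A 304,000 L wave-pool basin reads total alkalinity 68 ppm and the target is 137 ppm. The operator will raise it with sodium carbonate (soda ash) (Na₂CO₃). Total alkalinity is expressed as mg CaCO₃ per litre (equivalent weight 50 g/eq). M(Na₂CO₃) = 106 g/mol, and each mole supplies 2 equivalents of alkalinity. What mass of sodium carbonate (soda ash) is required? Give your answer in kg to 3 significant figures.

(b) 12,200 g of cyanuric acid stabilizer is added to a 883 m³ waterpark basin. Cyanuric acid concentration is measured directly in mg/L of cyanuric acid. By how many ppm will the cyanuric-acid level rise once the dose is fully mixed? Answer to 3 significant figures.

(a) 22.2 kg; (b) 13.8 ppm

(a) Alkalinity to add: (137 − 68) = 69 mg/L as CaCO₃ × 304,000 L = 20,980 g as CaCO₃.
(a) Equivalents: 20,980 g ÷ 50 g/eq = 419.5 eq.
(a) Each mole of Na₂CO₃ supplies 2 eq, so 419.5 / 2 = 209.8 mol.
(a) Mass: 209.8 mol × 106 g/mol = 22,230 g.

(b) Volume: 883 m³ = 883,000 L.
(b) Rise: 12,200 g / 883,000 L × 1000 = 13.82 mg/L.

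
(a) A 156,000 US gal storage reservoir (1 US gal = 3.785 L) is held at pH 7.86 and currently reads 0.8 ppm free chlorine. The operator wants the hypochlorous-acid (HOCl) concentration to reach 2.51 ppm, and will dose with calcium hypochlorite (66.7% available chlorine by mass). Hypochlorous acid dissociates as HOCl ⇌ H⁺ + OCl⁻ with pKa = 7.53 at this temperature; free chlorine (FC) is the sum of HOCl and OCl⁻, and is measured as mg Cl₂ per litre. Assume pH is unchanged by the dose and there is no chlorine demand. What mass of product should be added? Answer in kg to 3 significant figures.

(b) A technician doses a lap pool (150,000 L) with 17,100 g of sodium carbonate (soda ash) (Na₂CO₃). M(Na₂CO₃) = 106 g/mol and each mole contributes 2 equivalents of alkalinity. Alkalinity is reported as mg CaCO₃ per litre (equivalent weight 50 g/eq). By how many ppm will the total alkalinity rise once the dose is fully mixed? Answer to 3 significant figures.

(a) Volume: 156,000 US gal × 3.785 L/gal = 590,460 L.
(a) [OCl⁻]/[HOCl] = 10^(pH − pKa) = 10^(7.86 − 7.53) = 2.138; fraction as HOCl = 1/(1 + 2.138) = 0.3187.
(a) Free chlorine required for 2.51 ppm HOCl: 2.51 / 0.3187 = 7.876 ppm.
(a) FC to add: 7.876 − 0.8 = 7.076 mg/L as Cl₂.
(a) Cl₂ equivalent: 7.076 mg/L × 590,460 L = 4178 g.
(a) Product at 66.7% available Cl: 4178 / 0.667 = 6264 g.

(b) Moles of Na₂CO₃: 17,100 g ÷ 106 g/mol = 161.3 mol → 322.6 eq of alkalinity.
(b) As CaCO₃: 322.6 eq × 50 g/eq = 16,130 g.
(b) Rise: 16,130 g / 150,000 L × 1000 = 107.5 mg/L.

(a) 6.26 kg; (b) 108 ppm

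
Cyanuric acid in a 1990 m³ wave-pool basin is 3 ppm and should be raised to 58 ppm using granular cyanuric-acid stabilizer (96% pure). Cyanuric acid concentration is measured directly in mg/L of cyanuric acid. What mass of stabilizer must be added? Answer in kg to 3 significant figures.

114 kg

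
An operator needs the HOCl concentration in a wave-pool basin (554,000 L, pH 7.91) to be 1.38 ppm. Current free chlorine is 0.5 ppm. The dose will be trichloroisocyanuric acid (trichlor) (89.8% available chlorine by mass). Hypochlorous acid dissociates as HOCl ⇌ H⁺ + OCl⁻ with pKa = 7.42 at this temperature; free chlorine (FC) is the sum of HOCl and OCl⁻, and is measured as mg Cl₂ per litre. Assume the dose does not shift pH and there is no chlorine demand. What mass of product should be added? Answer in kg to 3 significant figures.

3.17 kg

[OCl⁻]/[HOCl] = 10^(pH − pKa) = 10^(7.91 − 7.42) = 3.09; fraction as HOCl = 1/(1 + 3.09) = 0.2445.
Free chlorine required for 1.38 ppm HOCl: 1.38 / 0.2445 = 5.645 ppm.
FC to add: 5.645 − 0.5 = 5.145 mg/L as Cl₂.
Cl₂ equivalent: 5.145 mg/L × 554,000 L = 2850 g.
Product at 89.8% available Cl: 2850 / 0.898 = 3174 g.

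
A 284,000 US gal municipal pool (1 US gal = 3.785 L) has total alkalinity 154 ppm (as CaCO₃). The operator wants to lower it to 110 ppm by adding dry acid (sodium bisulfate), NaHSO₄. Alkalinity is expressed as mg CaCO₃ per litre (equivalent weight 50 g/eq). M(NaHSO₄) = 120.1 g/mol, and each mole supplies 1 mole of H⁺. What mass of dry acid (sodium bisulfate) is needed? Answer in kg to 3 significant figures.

114 kg

Volume: 284,000 US gal × 3.785 L/gal = 1,074,940 L.
Alkalinity to neutralize: (154 − 110) = 44 mg/L as CaCO₃ × 1,074,940 L = 47,300 g as CaCO₃.
Equivalents of H⁺ required: 47,300 ÷ 50 g/eq = 945.9 eq = 945.9 mol NaHSO₄.
Mass of NaHSO₄: 945.9 × 120.1 = 113,600 g.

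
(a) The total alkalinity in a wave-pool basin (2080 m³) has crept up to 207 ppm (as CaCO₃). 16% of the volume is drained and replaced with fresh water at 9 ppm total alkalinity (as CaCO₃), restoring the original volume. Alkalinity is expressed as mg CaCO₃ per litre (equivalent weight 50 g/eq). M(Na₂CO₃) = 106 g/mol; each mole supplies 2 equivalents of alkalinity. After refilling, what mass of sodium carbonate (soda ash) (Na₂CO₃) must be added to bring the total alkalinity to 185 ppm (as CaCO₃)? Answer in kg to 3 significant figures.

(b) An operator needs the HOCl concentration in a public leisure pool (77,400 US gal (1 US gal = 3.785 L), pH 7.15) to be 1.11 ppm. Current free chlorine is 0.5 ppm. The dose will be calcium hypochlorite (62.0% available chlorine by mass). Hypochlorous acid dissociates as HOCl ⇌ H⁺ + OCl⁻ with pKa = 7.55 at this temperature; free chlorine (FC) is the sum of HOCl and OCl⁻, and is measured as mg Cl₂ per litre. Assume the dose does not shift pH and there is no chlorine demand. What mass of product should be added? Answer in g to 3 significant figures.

(a) 21.3 kg; (b) 497 g

(a) Volume: 2080 m³ = 2,080,000 L.
(a) After draining 16% and refilling: 207 × 0.84 + 9 × 0.16 = 175.32 ppm.
(a) Deficit to target: 185 − 175.32 = 9.68 mg/L.
(a) As CaCO₃: 9.68 mg/L × 2,080,000 L = 20,130 g; ÷ 50 g/eq ÷ 2 = 201.3 mol Na₂CO₃.
(a) Mass: 201.3 × 106 = 21,340 g.

(b) Volume: 77,400 US gal × 3.785 L/gal = 292,959 L.
(b) [OCl⁻]/[HOCl] = 10^(pH − pKa) = 10^(7.15 − 7.55) = 0.3981; fraction as HOCl = 1/(1 + 0.3981) = 0.7153.
(b) Free chlorine required for 1.11 ppm HOCl: 1.11 / 0.7153 = 1.552 ppm.
(b) FC to add: 1.552 − 0.5 = 1.052 mg/L as Cl₂.
(b) Cl₂ equivalent: 1.052 mg/L × 292,959 L = 308.2 g.
(b) Product at 62.0% available Cl: 308.2 / 0.62 = 497 g.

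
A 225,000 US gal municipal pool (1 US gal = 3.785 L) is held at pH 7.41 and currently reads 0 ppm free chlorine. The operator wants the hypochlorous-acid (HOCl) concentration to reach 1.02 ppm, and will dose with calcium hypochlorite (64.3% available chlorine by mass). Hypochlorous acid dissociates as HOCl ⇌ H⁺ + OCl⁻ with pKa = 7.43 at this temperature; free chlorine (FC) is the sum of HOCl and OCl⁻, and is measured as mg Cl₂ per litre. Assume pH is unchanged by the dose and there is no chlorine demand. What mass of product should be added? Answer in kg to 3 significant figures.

Volume: 225,000 US gal × 3.785 L/gal = 851,625 L.
[OCl⁻]/[HOCl] = 10^(pH − pKa) = 10^(7.41 − 7.43) = 0.955; fraction as HOCl = 1/(1 + 0.955) = 0.5115.
Free chlorine required for 1.02 ppm HOCl: 1.02 / 0.5115 = 1.994 ppm.
FC to add: 1.994 − 0 = 1.994 mg/L as Cl₂.
Cl₂ equivalent: 1.994 mg/L × 851,625 L = 1698 g.
Product at 64.3% available Cl: 1698 / 0.643 = 2641 g.

2.64 kg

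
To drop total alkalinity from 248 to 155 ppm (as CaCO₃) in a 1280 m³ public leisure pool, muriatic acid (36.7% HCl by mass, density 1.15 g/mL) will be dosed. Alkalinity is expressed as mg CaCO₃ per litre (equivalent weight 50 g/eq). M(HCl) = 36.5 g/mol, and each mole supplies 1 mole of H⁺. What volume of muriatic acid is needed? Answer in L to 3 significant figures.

206 L

Volume: 1280 m³ = 1,280,000 L.
Alkalinity to neutralize: (248 − 155) = 93 mg/L as CaCO₃ × 1,280,000 L = 119,000 g as CaCO₃.
Equivalents of H⁺ required: 119,000 ÷ 50 g/eq = 2381 eq = 2381 mol HCl.
Mass of HCl: 2381 × 36.5 = 86,900 g.
Mass of 36.7% solution: 86,900 / 0.367 = 236,800 g.
Volume: 236,800 g ÷ 1.15 g/mL = 205,900 mL.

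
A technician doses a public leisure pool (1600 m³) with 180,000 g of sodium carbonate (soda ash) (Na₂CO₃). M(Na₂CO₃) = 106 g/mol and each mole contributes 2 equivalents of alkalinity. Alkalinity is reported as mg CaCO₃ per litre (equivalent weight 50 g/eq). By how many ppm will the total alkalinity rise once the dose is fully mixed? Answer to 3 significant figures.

106 ppm

Volume: 1600 m³ = 1,600,000 L.
Moles of Na₂CO₃: 180,000 g ÷ 106 g/mol = 1698 mol → 3396 eq of alkalinity.
As CaCO₃: 3396 eq × 50 g/eq = 169,800 g.
Rise: 169,800 g / 1,600,000 L × 1000 = 106.1 mg/L.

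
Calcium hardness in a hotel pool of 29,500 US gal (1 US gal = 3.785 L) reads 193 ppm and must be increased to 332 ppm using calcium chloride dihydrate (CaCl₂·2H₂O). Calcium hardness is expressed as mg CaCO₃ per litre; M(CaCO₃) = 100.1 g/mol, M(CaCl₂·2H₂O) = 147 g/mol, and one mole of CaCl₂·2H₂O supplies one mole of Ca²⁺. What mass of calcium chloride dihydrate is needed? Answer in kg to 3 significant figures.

Volume: 29,500 US gal × 3.785 L/gal = 111,658 L.
Hardness to add: (332 − 193) = 139 mg/L as CaCO₃ × 111,658 L = 15,520 g as CaCO₃.
Moles of Ca²⁺ (1 mol Ca²⁺ ≡ 1 mol CaCO₃): 15,520 / 100.1 g/mol = 155 mol.
Mass of CaCl₂·2H₂O: 155 × 147 = 22,790 g.

22.8 kg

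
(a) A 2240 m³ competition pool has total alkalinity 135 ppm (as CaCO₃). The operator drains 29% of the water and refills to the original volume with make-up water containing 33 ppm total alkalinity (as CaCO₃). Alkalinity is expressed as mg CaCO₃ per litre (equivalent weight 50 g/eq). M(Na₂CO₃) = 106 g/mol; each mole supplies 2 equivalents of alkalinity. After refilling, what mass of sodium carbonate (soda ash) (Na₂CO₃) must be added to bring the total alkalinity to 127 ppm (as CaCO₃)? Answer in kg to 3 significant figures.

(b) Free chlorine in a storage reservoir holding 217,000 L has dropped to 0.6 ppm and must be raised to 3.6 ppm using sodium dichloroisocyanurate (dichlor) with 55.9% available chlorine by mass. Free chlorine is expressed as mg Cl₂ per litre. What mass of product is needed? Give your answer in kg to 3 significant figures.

(a) 51.2 kg; (b) 1.16 kg

(a) Volume: 2240 m³ = 2,240,000 L.
(a) After draining 29% and refilling: 135 × 0.71 + 33 × 0.29 = 105.42 ppm.
(a) Deficit to target: 127 − 105.42 = 21.58 mg/L.
(a) As CaCO₃: 21.58 mg/L × 2,240,000 L = 48,340 g; ÷ 50 g/eq ÷ 2 = 483.4 mol Na₂CO₃.
(a) Mass: 483.4 × 106 = 51,240 g.

(b) Chlorine deficit: 3.6 − 0.6 = 3 ppm = 3 mg/L as Cl₂.
(b) Cl₂ equivalent needed: 3 mg/L × 217,000 L = 651,000 mg = 651 g.
(b) Product at 55.9% available chlorine: 651 / 0.559 = 1165 g.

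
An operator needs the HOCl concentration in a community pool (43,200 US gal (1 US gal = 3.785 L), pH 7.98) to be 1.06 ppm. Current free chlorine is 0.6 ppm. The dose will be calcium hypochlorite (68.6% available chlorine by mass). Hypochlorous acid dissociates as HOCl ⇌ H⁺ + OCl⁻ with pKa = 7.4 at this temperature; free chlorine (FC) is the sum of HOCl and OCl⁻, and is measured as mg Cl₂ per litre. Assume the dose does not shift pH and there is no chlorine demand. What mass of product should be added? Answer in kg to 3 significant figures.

Volume: 43,200 US gal × 3.785 L/gal = 163,512 L.
[OCl⁻]/[HOCl] = 10^(pH − pKa) = 10^(7.98 − 7.4) = 3.802; fraction as HOCl = 1/(1 + 3.802) = 0.2083.
Free chlorine required for 1.06 ppm HOCl: 1.06 / 0.2083 = 5.09 ppm.
FC to add: 5.09 − 0.6 = 4.49 mg/L as Cl₂.
Cl₂ equivalent: 4.49 mg/L × 163,512 L = 734.2 g.
Product at 68.6% available Cl: 734.2 / 0.686 = 1070 g.

1.07 kg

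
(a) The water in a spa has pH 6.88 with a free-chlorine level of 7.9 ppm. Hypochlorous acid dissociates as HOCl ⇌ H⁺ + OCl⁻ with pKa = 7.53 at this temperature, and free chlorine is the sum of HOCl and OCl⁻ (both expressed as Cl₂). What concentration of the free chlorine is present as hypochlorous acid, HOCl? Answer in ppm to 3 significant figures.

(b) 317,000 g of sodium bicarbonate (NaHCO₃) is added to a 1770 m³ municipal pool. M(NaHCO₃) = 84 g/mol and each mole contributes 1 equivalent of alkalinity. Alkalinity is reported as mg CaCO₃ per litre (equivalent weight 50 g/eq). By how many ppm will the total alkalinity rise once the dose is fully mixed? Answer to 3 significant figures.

(a) 6.45 ppm; (b) 107 ppm

(a) [OCl⁻]/[HOCl] = 10^(pH − pKa) = 10^(6.88 − 7.53) = 10^-0.65 = 0.2239.
(a) Fraction as HOCl = 1 / (1 + 0.2239) = 0.8171.
(a) HOCl = 0.8171 × 7.9 ppm = 6.455 ppm.

(b) Volume: 1770 m³ = 1,770,000 L.
(b) Moles of NaHCO₃: 317,000 g ÷ 84 g/mol = 3774 mol → 3774 eq of alkalinity.
(b) As CaCO₃: 3774 eq × 50 g/eq = 188,700 g.
(b) Rise: 188,700 g / 1,770,000 L × 1000 = 106.6 mg/L.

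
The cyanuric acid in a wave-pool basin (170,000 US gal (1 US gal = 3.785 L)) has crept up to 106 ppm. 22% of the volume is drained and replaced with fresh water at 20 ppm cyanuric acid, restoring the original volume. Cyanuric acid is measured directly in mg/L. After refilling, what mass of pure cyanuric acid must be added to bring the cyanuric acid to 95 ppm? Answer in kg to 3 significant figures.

5.10 kg

Volume: 170,000 US gal × 3.785 L/gal = 643,450 L.
After draining 22% and refilling: 106 × 0.78 + 20 × 0.22 = 87.08 ppm.
Deficit to target: 95 − 87.08 = 7.92 mg/L.
Mass: 7.92 mg/L × 643,450 L = 5096 g cyanuric acid.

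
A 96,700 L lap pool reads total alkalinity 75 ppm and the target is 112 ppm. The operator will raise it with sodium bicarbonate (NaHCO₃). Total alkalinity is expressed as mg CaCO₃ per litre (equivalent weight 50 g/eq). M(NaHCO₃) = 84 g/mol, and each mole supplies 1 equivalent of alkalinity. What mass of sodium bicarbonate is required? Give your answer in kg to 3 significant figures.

6.01 kg

Alkalinity to add: (112 − 75) = 37 mg/L as CaCO₃ × 96,700 L = 3578 g as CaCO₃.
Equivalents: 3578 g ÷ 50 g/eq = 71.56 eq.
NaHCO₃ supplies 1 eq per mole → 71.56 mol.
Mass: 71.56 mol × 84 g/mol = 6011 g.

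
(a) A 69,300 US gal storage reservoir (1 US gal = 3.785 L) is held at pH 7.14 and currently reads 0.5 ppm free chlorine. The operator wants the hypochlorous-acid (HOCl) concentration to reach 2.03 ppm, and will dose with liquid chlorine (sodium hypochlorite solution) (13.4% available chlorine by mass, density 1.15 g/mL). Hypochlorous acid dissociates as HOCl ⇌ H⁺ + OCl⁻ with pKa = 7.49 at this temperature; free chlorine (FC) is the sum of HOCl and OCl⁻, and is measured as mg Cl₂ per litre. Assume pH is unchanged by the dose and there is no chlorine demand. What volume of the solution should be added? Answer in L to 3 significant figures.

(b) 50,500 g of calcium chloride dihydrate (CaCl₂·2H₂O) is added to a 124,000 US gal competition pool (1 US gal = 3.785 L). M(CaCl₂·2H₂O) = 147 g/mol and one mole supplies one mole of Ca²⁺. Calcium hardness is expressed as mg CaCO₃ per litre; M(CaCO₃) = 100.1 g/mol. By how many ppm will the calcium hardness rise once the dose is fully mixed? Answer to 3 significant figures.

(a) Volume: 69,300 US gal × 3.785 L/gal = 262,300 L.
(a) [OCl⁻]/[HOCl] = 10^(pH − pKa) = 10^(7.14 − 7.49) = 0.4467; fraction as HOCl = 1/(1 + 0.4467) = 0.6912.
(a) Free chlorine required for 2.03 ppm HOCl: 2.03 / 0.6912 = 2.937 ppm.
(a) FC to add: 2.937 − 0.5 = 2.437 mg/L as Cl₂.
(a) Cl₂ equivalent: 2.437 mg/L × 262,300 L = 639.2 g.
(a) Product at 13.4% available Cl: 639.2 / 0.134 = 4770 g.
(a) Volume: 4770 g ÷ 1.15 g/mL = 4148 mL.

(b) Volume: 124,000 US gal × 3.785 L/gal = 469,340 L.
(b) Moles of Ca²⁺: 50,500 g ÷ 147 g/mol = 343.5 mol.
(b) As CaCO₃: 343.5 mol × 100.1 g/mol = 34,390 g.
(b) Rise: 34,390 g / 469,340 L × 1000 = 73.27 mg/L.

(a) 4.15 L; (b) 73.3 ppm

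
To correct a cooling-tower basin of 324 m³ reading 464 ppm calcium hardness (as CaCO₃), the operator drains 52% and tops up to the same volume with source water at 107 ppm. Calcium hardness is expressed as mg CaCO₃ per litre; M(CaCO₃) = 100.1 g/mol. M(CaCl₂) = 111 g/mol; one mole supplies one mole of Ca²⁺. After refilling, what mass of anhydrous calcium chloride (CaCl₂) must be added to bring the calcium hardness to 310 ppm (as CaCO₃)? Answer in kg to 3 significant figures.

Volume: 324 m³ = 324,000 L.
After draining 52% and refilling: 464 × 0.48 + 107 × 0.52 = 278.36 ppm.
Deficit to target: 310 − 278.36 = 31.64 mg/L.
As CaCO₃: 31.64 mg/L × 324,000 L = 10,250 g; ÷ 100.1 = 102.4 mol Ca²⁺.
Mass: 102.4 × 111 = 11,370 g.

11.4 kg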